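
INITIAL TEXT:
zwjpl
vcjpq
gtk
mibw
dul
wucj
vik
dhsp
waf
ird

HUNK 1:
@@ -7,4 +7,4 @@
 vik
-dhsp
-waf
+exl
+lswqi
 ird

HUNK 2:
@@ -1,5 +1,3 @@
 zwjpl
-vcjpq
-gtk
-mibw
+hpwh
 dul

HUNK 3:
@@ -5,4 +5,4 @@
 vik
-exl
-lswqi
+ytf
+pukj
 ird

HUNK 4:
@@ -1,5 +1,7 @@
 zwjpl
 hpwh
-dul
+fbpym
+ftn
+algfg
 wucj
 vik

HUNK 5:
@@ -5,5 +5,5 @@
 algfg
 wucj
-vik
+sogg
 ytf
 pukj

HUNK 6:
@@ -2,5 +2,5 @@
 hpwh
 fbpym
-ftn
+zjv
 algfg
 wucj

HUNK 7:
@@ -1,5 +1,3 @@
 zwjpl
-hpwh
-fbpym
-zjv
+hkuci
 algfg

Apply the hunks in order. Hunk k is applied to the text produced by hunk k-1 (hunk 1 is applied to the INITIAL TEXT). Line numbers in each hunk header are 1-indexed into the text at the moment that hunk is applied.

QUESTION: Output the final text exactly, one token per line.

Answer: zwjpl
hkuci
algfg
wucj
sogg
ytf
pukj
ird

Derivation:
Hunk 1: at line 7 remove [dhsp,waf] add [exl,lswqi] -> 10 lines: zwjpl vcjpq gtk mibw dul wucj vik exl lswqi ird
Hunk 2: at line 1 remove [vcjpq,gtk,mibw] add [hpwh] -> 8 lines: zwjpl hpwh dul wucj vik exl lswqi ird
Hunk 3: at line 5 remove [exl,lswqi] add [ytf,pukj] -> 8 lines: zwjpl hpwh dul wucj vik ytf pukj ird
Hunk 4: at line 1 remove [dul] add [fbpym,ftn,algfg] -> 10 lines: zwjpl hpwh fbpym ftn algfg wucj vik ytf pukj ird
Hunk 5: at line 5 remove [vik] add [sogg] -> 10 lines: zwjpl hpwh fbpym ftn algfg wucj sogg ytf pukj ird
Hunk 6: at line 2 remove [ftn] add [zjv] -> 10 lines: zwjpl hpwh fbpym zjv algfg wucj sogg ytf pukj ird
Hunk 7: at line 1 remove [hpwh,fbpym,zjv] add [hkuci] -> 8 lines: zwjpl hkuci algfg wucj sogg ytf pukj ird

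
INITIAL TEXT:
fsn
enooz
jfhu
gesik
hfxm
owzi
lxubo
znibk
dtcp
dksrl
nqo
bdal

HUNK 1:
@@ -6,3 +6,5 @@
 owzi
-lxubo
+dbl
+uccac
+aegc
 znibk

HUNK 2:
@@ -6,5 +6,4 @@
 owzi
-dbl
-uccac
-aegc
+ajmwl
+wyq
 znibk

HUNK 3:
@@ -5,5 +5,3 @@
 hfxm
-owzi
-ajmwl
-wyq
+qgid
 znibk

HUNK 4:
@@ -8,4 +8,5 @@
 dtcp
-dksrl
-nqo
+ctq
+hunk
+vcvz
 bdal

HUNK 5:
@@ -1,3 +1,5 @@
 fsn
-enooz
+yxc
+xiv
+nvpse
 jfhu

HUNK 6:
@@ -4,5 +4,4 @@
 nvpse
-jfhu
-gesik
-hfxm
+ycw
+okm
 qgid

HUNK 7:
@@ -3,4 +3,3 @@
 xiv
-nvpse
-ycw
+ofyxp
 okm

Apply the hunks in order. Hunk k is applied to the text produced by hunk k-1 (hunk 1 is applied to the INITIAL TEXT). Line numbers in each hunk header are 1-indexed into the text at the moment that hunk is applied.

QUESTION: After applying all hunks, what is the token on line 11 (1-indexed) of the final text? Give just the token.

Answer: vcvz

Derivation:
Hunk 1: at line 6 remove [lxubo] add [dbl,uccac,aegc] -> 14 lines: fsn enooz jfhu gesik hfxm owzi dbl uccac aegc znibk dtcp dksrl nqo bdal
Hunk 2: at line 6 remove [dbl,uccac,aegc] add [ajmwl,wyq] -> 13 lines: fsn enooz jfhu gesik hfxm owzi ajmwl wyq znibk dtcp dksrl nqo bdal
Hunk 3: at line 5 remove [owzi,ajmwl,wyq] add [qgid] -> 11 lines: fsn enooz jfhu gesik hfxm qgid znibk dtcp dksrl nqo bdal
Hunk 4: at line 8 remove [dksrl,nqo] add [ctq,hunk,vcvz] -> 12 lines: fsn enooz jfhu gesik hfxm qgid znibk dtcp ctq hunk vcvz bdal
Hunk 5: at line 1 remove [enooz] add [yxc,xiv,nvpse] -> 14 lines: fsn yxc xiv nvpse jfhu gesik hfxm qgid znibk dtcp ctq hunk vcvz bdal
Hunk 6: at line 4 remove [jfhu,gesik,hfxm] add [ycw,okm] -> 13 lines: fsn yxc xiv nvpse ycw okm qgid znibk dtcp ctq hunk vcvz bdal
Hunk 7: at line 3 remove [nvpse,ycw] add [ofyxp] -> 12 lines: fsn yxc xiv ofyxp okm qgid znibk dtcp ctq hunk vcvz bdal
Final line 11: vcvz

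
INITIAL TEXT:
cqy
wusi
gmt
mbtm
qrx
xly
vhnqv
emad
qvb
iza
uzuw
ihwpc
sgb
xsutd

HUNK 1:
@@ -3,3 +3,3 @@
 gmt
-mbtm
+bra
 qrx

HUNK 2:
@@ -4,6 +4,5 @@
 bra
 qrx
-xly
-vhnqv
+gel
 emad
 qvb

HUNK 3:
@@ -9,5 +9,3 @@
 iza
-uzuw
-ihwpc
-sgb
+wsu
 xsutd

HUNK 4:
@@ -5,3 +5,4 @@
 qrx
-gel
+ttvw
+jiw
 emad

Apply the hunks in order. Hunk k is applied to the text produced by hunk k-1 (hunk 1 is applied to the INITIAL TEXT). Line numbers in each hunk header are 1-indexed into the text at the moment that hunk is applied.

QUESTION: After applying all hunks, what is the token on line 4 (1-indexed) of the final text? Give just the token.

Answer: bra

Derivation:
Hunk 1: at line 3 remove [mbtm] add [bra] -> 14 lines: cqy wusi gmt bra qrx xly vhnqv emad qvb iza uzuw ihwpc sgb xsutd
Hunk 2: at line 4 remove [xly,vhnqv] add [gel] -> 13 lines: cqy wusi gmt bra qrx gel emad qvb iza uzuw ihwpc sgb xsutd
Hunk 3: at line 9 remove [uzuw,ihwpc,sgb] add [wsu] -> 11 lines: cqy wusi gmt bra qrx gel emad qvb iza wsu xsutd
Hunk 4: at line 5 remove [gel] add [ttvw,jiw] -> 12 lines: cqy wusi gmt bra qrx ttvw jiw emad qvb iza wsu xsutd
Final line 4: bra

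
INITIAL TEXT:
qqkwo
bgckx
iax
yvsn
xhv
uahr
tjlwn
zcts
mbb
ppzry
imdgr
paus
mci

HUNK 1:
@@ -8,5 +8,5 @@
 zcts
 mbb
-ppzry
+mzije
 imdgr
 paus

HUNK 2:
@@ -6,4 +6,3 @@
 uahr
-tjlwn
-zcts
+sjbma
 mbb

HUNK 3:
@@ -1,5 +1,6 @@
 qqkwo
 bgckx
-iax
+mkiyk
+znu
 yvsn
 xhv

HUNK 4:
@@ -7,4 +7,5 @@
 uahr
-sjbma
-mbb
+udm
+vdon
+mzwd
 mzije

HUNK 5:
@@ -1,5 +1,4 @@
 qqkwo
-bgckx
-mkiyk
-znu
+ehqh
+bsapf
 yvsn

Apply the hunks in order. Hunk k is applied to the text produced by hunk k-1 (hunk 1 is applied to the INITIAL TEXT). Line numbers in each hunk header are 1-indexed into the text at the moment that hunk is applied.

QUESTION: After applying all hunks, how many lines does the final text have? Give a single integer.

Hunk 1: at line 8 remove [ppzry] add [mzije] -> 13 lines: qqkwo bgckx iax yvsn xhv uahr tjlwn zcts mbb mzije imdgr paus mci
Hunk 2: at line 6 remove [tjlwn,zcts] add [sjbma] -> 12 lines: qqkwo bgckx iax yvsn xhv uahr sjbma mbb mzije imdgr paus mci
Hunk 3: at line 1 remove [iax] add [mkiyk,znu] -> 13 lines: qqkwo bgckx mkiyk znu yvsn xhv uahr sjbma mbb mzije imdgr paus mci
Hunk 4: at line 7 remove [sjbma,mbb] add [udm,vdon,mzwd] -> 14 lines: qqkwo bgckx mkiyk znu yvsn xhv uahr udm vdon mzwd mzije imdgr paus mci
Hunk 5: at line 1 remove [bgckx,mkiyk,znu] add [ehqh,bsapf] -> 13 lines: qqkwo ehqh bsapf yvsn xhv uahr udm vdon mzwd mzije imdgr paus mci
Final line count: 13

Answer: 13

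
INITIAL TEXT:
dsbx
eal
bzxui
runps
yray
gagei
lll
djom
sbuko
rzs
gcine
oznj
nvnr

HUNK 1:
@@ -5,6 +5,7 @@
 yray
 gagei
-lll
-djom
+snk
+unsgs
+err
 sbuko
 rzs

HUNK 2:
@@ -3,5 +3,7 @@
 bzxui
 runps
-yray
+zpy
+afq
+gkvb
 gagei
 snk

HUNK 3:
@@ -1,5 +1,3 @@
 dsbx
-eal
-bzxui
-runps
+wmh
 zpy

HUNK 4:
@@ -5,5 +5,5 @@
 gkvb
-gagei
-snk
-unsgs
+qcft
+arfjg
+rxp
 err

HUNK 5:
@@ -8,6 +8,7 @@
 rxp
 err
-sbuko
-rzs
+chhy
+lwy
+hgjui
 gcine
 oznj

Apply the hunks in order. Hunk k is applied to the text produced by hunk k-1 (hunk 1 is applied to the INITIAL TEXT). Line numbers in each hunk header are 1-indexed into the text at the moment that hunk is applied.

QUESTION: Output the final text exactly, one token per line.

Answer: dsbx
wmh
zpy
afq
gkvb
qcft
arfjg
rxp
err
chhy
lwy
hgjui
gcine
oznj
nvnr

Derivation:
Hunk 1: at line 5 remove [lll,djom] add [snk,unsgs,err] -> 14 lines: dsbx eal bzxui runps yray gagei snk unsgs err sbuko rzs gcine oznj nvnr
Hunk 2: at line 3 remove [yray] add [zpy,afq,gkvb] -> 16 lines: dsbx eal bzxui runps zpy afq gkvb gagei snk unsgs err sbuko rzs gcine oznj nvnr
Hunk 3: at line 1 remove [eal,bzxui,runps] add [wmh] -> 14 lines: dsbx wmh zpy afq gkvb gagei snk unsgs err sbuko rzs gcine oznj nvnr
Hunk 4: at line 5 remove [gagei,snk,unsgs] add [qcft,arfjg,rxp] -> 14 lines: dsbx wmh zpy afq gkvb qcft arfjg rxp err sbuko rzs gcine oznj nvnr
Hunk 5: at line 8 remove [sbuko,rzs] add [chhy,lwy,hgjui] -> 15 lines: dsbx wmh zpy afq gkvb qcft arfjg rxp err chhy lwy hgjui gcine oznj nvnr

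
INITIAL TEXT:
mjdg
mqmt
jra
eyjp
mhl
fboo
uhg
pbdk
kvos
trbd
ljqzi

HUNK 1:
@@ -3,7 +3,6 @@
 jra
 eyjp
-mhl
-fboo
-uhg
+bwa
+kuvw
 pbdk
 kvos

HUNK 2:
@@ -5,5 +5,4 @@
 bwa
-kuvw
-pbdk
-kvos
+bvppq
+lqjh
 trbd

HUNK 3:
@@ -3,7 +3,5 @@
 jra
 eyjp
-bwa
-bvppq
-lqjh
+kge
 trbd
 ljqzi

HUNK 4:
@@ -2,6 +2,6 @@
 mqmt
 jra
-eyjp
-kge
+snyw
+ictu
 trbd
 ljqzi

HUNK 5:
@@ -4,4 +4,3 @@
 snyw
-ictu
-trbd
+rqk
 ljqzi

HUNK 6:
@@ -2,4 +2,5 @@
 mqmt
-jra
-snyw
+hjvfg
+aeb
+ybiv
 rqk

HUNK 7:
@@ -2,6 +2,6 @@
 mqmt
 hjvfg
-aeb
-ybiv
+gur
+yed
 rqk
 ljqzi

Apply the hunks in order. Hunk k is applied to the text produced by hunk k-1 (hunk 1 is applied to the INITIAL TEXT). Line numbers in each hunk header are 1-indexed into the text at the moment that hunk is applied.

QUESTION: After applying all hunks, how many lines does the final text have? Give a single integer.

Hunk 1: at line 3 remove [mhl,fboo,uhg] add [bwa,kuvw] -> 10 lines: mjdg mqmt jra eyjp bwa kuvw pbdk kvos trbd ljqzi
Hunk 2: at line 5 remove [kuvw,pbdk,kvos] add [bvppq,lqjh] -> 9 lines: mjdg mqmt jra eyjp bwa bvppq lqjh trbd ljqzi
Hunk 3: at line 3 remove [bwa,bvppq,lqjh] add [kge] -> 7 lines: mjdg mqmt jra eyjp kge trbd ljqzi
Hunk 4: at line 2 remove [eyjp,kge] add [snyw,ictu] -> 7 lines: mjdg mqmt jra snyw ictu trbd ljqzi
Hunk 5: at line 4 remove [ictu,trbd] add [rqk] -> 6 lines: mjdg mqmt jra snyw rqk ljqzi
Hunk 6: at line 2 remove [jra,snyw] add [hjvfg,aeb,ybiv] -> 7 lines: mjdg mqmt hjvfg aeb ybiv rqk ljqzi
Hunk 7: at line 2 remove [aeb,ybiv] add [gur,yed] -> 7 lines: mjdg mqmt hjvfg gur yed rqk ljqzi
Final line count: 7

Answer: 7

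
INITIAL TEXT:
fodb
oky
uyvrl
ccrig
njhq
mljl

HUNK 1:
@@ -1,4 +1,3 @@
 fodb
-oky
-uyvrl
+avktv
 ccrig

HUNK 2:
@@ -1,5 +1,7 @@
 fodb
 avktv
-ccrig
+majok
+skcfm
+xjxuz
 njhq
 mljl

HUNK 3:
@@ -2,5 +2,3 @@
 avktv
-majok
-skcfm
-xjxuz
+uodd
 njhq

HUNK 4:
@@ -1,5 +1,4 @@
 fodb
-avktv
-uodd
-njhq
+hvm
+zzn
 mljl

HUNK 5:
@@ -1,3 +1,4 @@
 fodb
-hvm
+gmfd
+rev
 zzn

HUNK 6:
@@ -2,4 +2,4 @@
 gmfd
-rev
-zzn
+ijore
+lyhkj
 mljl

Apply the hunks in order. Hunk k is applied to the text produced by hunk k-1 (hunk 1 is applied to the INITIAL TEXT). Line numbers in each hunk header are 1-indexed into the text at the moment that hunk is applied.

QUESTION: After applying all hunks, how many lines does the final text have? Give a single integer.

Answer: 5

Derivation:
Hunk 1: at line 1 remove [oky,uyvrl] add [avktv] -> 5 lines: fodb avktv ccrig njhq mljl
Hunk 2: at line 1 remove [ccrig] add [majok,skcfm,xjxuz] -> 7 lines: fodb avktv majok skcfm xjxuz njhq mljl
Hunk 3: at line 2 remove [majok,skcfm,xjxuz] add [uodd] -> 5 lines: fodb avktv uodd njhq mljl
Hunk 4: at line 1 remove [avktv,uodd,njhq] add [hvm,zzn] -> 4 lines: fodb hvm zzn mljl
Hunk 5: at line 1 remove [hvm] add [gmfd,rev] -> 5 lines: fodb gmfd rev zzn mljl
Hunk 6: at line 2 remove [rev,zzn] add [ijore,lyhkj] -> 5 lines: fodb gmfd ijore lyhkj mljl
Final line count: 5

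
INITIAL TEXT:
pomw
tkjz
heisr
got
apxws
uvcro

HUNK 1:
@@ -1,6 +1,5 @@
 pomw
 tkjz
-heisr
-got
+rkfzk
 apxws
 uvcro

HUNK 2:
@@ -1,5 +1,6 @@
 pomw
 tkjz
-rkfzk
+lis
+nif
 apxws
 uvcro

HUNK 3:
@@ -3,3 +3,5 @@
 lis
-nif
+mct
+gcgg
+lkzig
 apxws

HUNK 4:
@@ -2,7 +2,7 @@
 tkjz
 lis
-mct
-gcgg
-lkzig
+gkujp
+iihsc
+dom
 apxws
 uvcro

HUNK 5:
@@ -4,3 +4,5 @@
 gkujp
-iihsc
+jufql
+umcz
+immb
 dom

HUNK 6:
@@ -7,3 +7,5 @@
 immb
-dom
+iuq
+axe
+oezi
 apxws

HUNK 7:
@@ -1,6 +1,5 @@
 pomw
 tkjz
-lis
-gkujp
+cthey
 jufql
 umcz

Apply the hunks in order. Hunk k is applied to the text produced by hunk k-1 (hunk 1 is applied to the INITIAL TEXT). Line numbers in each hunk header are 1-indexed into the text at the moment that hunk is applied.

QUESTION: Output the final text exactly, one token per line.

Hunk 1: at line 1 remove [heisr,got] add [rkfzk] -> 5 lines: pomw tkjz rkfzk apxws uvcro
Hunk 2: at line 1 remove [rkfzk] add [lis,nif] -> 6 lines: pomw tkjz lis nif apxws uvcro
Hunk 3: at line 3 remove [nif] add [mct,gcgg,lkzig] -> 8 lines: pomw tkjz lis mct gcgg lkzig apxws uvcro
Hunk 4: at line 2 remove [mct,gcgg,lkzig] add [gkujp,iihsc,dom] -> 8 lines: pomw tkjz lis gkujp iihsc dom apxws uvcro
Hunk 5: at line 4 remove [iihsc] add [jufql,umcz,immb] -> 10 lines: pomw tkjz lis gkujp jufql umcz immb dom apxws uvcro
Hunk 6: at line 7 remove [dom] add [iuq,axe,oezi] -> 12 lines: pomw tkjz lis gkujp jufql umcz immb iuq axe oezi apxws uvcro
Hunk 7: at line 1 remove [lis,gkujp] add [cthey] -> 11 lines: pomw tkjz cthey jufql umcz immb iuq axe oezi apxws uvcro

Answer: pomw
tkjz
cthey
jufql
umcz
immb
iuq
axe
oezi
apxws
uvcro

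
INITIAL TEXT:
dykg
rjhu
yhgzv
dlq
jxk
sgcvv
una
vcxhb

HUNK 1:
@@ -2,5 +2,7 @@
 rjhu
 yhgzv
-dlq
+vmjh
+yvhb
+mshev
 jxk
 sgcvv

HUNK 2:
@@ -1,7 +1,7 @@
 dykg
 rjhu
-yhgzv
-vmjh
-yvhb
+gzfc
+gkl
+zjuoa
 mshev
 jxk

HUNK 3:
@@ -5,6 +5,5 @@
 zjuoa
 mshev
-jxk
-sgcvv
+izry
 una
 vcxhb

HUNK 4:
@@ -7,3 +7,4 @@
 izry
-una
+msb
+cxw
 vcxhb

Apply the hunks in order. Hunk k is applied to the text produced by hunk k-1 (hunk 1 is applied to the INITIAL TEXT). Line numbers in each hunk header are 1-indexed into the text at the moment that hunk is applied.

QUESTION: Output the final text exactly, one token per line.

Answer: dykg
rjhu
gzfc
gkl
zjuoa
mshev
izry
msb
cxw
vcxhb

Derivation:
Hunk 1: at line 2 remove [dlq] add [vmjh,yvhb,mshev] -> 10 lines: dykg rjhu yhgzv vmjh yvhb mshev jxk sgcvv una vcxhb
Hunk 2: at line 1 remove [yhgzv,vmjh,yvhb] add [gzfc,gkl,zjuoa] -> 10 lines: dykg rjhu gzfc gkl zjuoa mshev jxk sgcvv una vcxhb
Hunk 3: at line 5 remove [jxk,sgcvv] add [izry] -> 9 lines: dykg rjhu gzfc gkl zjuoa mshev izry una vcxhb
Hunk 4: at line 7 remove [una] add [msb,cxw] -> 10 lines: dykg rjhu gzfc gkl zjuoa mshev izry msb cxw vcxhb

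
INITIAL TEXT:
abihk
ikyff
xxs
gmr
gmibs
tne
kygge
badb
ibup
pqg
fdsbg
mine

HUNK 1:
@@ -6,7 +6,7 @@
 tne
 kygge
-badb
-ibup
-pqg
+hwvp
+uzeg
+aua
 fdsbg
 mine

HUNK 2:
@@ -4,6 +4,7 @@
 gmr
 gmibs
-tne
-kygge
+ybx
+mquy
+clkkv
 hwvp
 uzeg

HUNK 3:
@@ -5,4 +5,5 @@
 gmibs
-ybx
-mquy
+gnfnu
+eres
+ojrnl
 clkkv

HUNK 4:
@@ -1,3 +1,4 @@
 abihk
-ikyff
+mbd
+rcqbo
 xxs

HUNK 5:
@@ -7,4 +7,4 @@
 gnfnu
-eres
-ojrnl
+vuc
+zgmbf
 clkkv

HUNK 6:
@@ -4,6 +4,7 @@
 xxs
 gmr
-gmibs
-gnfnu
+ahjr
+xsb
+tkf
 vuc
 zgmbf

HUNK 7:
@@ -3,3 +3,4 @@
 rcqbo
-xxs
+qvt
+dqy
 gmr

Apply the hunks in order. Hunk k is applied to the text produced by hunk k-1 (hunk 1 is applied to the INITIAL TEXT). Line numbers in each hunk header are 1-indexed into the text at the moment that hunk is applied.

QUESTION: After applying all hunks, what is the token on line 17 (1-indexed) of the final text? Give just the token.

Hunk 1: at line 6 remove [badb,ibup,pqg] add [hwvp,uzeg,aua] -> 12 lines: abihk ikyff xxs gmr gmibs tne kygge hwvp uzeg aua fdsbg mine
Hunk 2: at line 4 remove [tne,kygge] add [ybx,mquy,clkkv] -> 13 lines: abihk ikyff xxs gmr gmibs ybx mquy clkkv hwvp uzeg aua fdsbg mine
Hunk 3: at line 5 remove [ybx,mquy] add [gnfnu,eres,ojrnl] -> 14 lines: abihk ikyff xxs gmr gmibs gnfnu eres ojrnl clkkv hwvp uzeg aua fdsbg mine
Hunk 4: at line 1 remove [ikyff] add [mbd,rcqbo] -> 15 lines: abihk mbd rcqbo xxs gmr gmibs gnfnu eres ojrnl clkkv hwvp uzeg aua fdsbg mine
Hunk 5: at line 7 remove [eres,ojrnl] add [vuc,zgmbf] -> 15 lines: abihk mbd rcqbo xxs gmr gmibs gnfnu vuc zgmbf clkkv hwvp uzeg aua fdsbg mine
Hunk 6: at line 4 remove [gmibs,gnfnu] add [ahjr,xsb,tkf] -> 16 lines: abihk mbd rcqbo xxs gmr ahjr xsb tkf vuc zgmbf clkkv hwvp uzeg aua fdsbg mine
Hunk 7: at line 3 remove [xxs] add [qvt,dqy] -> 17 lines: abihk mbd rcqbo qvt dqy gmr ahjr xsb tkf vuc zgmbf clkkv hwvp uzeg aua fdsbg mine
Final line 17: mine

Answer: mine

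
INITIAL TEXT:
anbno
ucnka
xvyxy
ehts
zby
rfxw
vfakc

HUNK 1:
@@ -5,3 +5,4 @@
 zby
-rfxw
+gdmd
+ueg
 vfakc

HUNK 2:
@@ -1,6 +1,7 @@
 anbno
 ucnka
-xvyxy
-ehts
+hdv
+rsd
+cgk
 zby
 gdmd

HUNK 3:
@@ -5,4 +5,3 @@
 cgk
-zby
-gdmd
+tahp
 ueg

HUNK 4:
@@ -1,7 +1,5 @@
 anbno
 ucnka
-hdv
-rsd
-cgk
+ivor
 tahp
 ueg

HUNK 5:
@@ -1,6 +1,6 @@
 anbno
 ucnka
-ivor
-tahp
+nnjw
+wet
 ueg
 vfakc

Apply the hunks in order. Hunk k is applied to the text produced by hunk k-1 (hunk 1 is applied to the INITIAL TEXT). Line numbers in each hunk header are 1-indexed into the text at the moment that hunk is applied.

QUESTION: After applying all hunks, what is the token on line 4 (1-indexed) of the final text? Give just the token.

Hunk 1: at line 5 remove [rfxw] add [gdmd,ueg] -> 8 lines: anbno ucnka xvyxy ehts zby gdmd ueg vfakc
Hunk 2: at line 1 remove [xvyxy,ehts] add [hdv,rsd,cgk] -> 9 lines: anbno ucnka hdv rsd cgk zby gdmd ueg vfakc
Hunk 3: at line 5 remove [zby,gdmd] add [tahp] -> 8 lines: anbno ucnka hdv rsd cgk tahp ueg vfakc
Hunk 4: at line 1 remove [hdv,rsd,cgk] add [ivor] -> 6 lines: anbno ucnka ivor tahp ueg vfakc
Hunk 5: at line 1 remove [ivor,tahp] add [nnjw,wet] -> 6 lines: anbno ucnka nnjw wet ueg vfakc
Final line 4: wet

Answer: wet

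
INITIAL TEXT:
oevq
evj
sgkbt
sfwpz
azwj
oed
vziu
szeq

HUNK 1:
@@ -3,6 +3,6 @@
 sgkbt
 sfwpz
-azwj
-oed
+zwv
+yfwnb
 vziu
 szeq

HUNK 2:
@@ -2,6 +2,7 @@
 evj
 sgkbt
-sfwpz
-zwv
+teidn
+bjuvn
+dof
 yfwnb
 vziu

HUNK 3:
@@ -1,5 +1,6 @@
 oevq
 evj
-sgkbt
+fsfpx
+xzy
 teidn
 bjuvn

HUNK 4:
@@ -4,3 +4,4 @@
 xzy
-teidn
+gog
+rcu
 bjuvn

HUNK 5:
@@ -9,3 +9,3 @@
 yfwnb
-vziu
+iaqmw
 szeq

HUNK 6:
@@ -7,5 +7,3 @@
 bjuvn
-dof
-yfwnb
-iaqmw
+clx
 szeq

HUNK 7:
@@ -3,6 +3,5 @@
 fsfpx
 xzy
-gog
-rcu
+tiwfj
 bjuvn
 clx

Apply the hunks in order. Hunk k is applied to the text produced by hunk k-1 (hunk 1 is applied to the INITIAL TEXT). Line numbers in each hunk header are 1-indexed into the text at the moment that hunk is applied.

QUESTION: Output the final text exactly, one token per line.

Answer: oevq
evj
fsfpx
xzy
tiwfj
bjuvn
clx
szeq

Derivation:
Hunk 1: at line 3 remove [azwj,oed] add [zwv,yfwnb] -> 8 lines: oevq evj sgkbt sfwpz zwv yfwnb vziu szeq
Hunk 2: at line 2 remove [sfwpz,zwv] add [teidn,bjuvn,dof] -> 9 lines: oevq evj sgkbt teidn bjuvn dof yfwnb vziu szeq
Hunk 3: at line 1 remove [sgkbt] add [fsfpx,xzy] -> 10 lines: oevq evj fsfpx xzy teidn bjuvn dof yfwnb vziu szeq
Hunk 4: at line 4 remove [teidn] add [gog,rcu] -> 11 lines: oevq evj fsfpx xzy gog rcu bjuvn dof yfwnb vziu szeq
Hunk 5: at line 9 remove [vziu] add [iaqmw] -> 11 lines: oevq evj fsfpx xzy gog rcu bjuvn dof yfwnb iaqmw szeq
Hunk 6: at line 7 remove [dof,yfwnb,iaqmw] add [clx] -> 9 lines: oevq evj fsfpx xzy gog rcu bjuvn clx szeq
Hunk 7: at line 3 remove [gog,rcu] add [tiwfj] -> 8 lines: oevq evj fsfpx xzy tiwfj bjuvn clx szeq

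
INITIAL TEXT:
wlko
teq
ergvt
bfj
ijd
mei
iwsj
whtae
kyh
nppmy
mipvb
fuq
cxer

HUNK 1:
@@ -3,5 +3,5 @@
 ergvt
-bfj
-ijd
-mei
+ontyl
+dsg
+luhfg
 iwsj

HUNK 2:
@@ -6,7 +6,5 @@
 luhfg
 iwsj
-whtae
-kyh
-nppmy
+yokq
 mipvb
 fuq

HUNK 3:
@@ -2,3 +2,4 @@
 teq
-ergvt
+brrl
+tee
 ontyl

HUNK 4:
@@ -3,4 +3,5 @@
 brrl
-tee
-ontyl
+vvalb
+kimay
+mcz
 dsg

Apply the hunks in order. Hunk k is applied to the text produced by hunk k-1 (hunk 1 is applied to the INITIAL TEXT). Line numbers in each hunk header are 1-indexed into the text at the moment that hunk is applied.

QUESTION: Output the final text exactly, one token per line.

Answer: wlko
teq
brrl
vvalb
kimay
mcz
dsg
luhfg
iwsj
yokq
mipvb
fuq
cxer

Derivation:
Hunk 1: at line 3 remove [bfj,ijd,mei] add [ontyl,dsg,luhfg] -> 13 lines: wlko teq ergvt ontyl dsg luhfg iwsj whtae kyh nppmy mipvb fuq cxer
Hunk 2: at line 6 remove [whtae,kyh,nppmy] add [yokq] -> 11 lines: wlko teq ergvt ontyl dsg luhfg iwsj yokq mipvb fuq cxer
Hunk 3: at line 2 remove [ergvt] add [brrl,tee] -> 12 lines: wlko teq brrl tee ontyl dsg luhfg iwsj yokq mipvb fuq cxer
Hunk 4: at line 3 remove [tee,ontyl] add [vvalb,kimay,mcz] -> 13 lines: wlko teq brrl vvalb kimay mcz dsg luhfg iwsj yokq mipvb fuq cxer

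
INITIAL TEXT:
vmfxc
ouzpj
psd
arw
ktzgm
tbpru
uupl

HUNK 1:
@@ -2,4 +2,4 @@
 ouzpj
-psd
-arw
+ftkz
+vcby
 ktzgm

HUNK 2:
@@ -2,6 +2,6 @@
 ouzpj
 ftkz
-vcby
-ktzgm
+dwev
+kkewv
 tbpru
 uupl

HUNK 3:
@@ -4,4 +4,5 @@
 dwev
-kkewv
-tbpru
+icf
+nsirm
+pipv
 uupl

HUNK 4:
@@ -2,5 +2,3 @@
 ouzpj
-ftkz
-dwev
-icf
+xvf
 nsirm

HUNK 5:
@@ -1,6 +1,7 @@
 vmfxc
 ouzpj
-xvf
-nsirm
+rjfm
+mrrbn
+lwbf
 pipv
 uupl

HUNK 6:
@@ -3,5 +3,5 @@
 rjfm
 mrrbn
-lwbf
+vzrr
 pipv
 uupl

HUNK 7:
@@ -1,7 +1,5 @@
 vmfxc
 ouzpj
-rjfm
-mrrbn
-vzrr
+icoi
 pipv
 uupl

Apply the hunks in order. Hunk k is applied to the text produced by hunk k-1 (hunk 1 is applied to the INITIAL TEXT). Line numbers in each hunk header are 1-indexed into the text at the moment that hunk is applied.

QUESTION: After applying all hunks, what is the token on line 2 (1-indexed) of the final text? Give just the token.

Hunk 1: at line 2 remove [psd,arw] add [ftkz,vcby] -> 7 lines: vmfxc ouzpj ftkz vcby ktzgm tbpru uupl
Hunk 2: at line 2 remove [vcby,ktzgm] add [dwev,kkewv] -> 7 lines: vmfxc ouzpj ftkz dwev kkewv tbpru uupl
Hunk 3: at line 4 remove [kkewv,tbpru] add [icf,nsirm,pipv] -> 8 lines: vmfxc ouzpj ftkz dwev icf nsirm pipv uupl
Hunk 4: at line 2 remove [ftkz,dwev,icf] add [xvf] -> 6 lines: vmfxc ouzpj xvf nsirm pipv uupl
Hunk 5: at line 1 remove [xvf,nsirm] add [rjfm,mrrbn,lwbf] -> 7 lines: vmfxc ouzpj rjfm mrrbn lwbf pipv uupl
Hunk 6: at line 3 remove [lwbf] add [vzrr] -> 7 lines: vmfxc ouzpj rjfm mrrbn vzrr pipv uupl
Hunk 7: at line 1 remove [rjfm,mrrbn,vzrr] add [icoi] -> 5 lines: vmfxc ouzpj icoi pipv uupl
Final line 2: ouzpj

Answer: ouzpj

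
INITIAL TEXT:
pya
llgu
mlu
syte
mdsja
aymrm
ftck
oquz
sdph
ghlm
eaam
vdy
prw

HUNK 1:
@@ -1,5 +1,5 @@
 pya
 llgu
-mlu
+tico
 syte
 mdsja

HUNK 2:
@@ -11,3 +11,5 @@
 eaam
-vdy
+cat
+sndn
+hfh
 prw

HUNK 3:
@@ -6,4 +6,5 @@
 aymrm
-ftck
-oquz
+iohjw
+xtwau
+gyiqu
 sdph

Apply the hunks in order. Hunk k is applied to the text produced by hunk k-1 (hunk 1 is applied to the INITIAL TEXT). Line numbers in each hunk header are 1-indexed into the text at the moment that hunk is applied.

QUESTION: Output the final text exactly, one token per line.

Hunk 1: at line 1 remove [mlu] add [tico] -> 13 lines: pya llgu tico syte mdsja aymrm ftck oquz sdph ghlm eaam vdy prw
Hunk 2: at line 11 remove [vdy] add [cat,sndn,hfh] -> 15 lines: pya llgu tico syte mdsja aymrm ftck oquz sdph ghlm eaam cat sndn hfh prw
Hunk 3: at line 6 remove [ftck,oquz] add [iohjw,xtwau,gyiqu] -> 16 lines: pya llgu tico syte mdsja aymrm iohjw xtwau gyiqu sdph ghlm eaam cat sndn hfh prw

Answer: pya
llgu
tico
syte
mdsja
aymrm
iohjw
xtwau
gyiqu
sdph
ghlm
eaam
cat
sndn
hfh
prw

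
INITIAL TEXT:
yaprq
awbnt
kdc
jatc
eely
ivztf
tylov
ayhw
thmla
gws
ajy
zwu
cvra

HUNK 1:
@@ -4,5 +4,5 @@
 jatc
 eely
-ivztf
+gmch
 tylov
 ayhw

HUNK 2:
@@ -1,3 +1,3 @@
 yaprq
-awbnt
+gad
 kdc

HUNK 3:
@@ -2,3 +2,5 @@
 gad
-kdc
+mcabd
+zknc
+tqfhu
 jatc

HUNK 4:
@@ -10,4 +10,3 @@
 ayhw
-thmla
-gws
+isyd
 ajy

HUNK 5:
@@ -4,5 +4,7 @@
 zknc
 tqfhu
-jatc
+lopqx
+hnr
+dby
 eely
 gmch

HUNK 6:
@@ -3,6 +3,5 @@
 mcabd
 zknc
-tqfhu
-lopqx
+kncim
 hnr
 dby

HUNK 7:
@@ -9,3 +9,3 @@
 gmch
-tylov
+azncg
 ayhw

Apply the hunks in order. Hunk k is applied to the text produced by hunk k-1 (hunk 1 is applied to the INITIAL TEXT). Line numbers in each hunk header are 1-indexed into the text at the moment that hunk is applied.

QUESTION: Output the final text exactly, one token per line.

Hunk 1: at line 4 remove [ivztf] add [gmch] -> 13 lines: yaprq awbnt kdc jatc eely gmch tylov ayhw thmla gws ajy zwu cvra
Hunk 2: at line 1 remove [awbnt] add [gad] -> 13 lines: yaprq gad kdc jatc eely gmch tylov ayhw thmla gws ajy zwu cvra
Hunk 3: at line 2 remove [kdc] add [mcabd,zknc,tqfhu] -> 15 lines: yaprq gad mcabd zknc tqfhu jatc eely gmch tylov ayhw thmla gws ajy zwu cvra
Hunk 4: at line 10 remove [thmla,gws] add [isyd] -> 14 lines: yaprq gad mcabd zknc tqfhu jatc eely gmch tylov ayhw isyd ajy zwu cvra
Hunk 5: at line 4 remove [jatc] add [lopqx,hnr,dby] -> 16 lines: yaprq gad mcabd zknc tqfhu lopqx hnr dby eely gmch tylov ayhw isyd ajy zwu cvra
Hunk 6: at line 3 remove [tqfhu,lopqx] add [kncim] -> 15 lines: yaprq gad mcabd zknc kncim hnr dby eely gmch tylov ayhw isyd ajy zwu cvra
Hunk 7: at line 9 remove [tylov] add [azncg] -> 15 lines: yaprq gad mcabd zknc kncim hnr dby eely gmch azncg ayhw isyd ajy zwu cvra

Answer: yaprq
gad
mcabd
zknc
kncim
hnr
dby
eely
gmch
azncg
ayhw
isyd
ajy
zwu
cvra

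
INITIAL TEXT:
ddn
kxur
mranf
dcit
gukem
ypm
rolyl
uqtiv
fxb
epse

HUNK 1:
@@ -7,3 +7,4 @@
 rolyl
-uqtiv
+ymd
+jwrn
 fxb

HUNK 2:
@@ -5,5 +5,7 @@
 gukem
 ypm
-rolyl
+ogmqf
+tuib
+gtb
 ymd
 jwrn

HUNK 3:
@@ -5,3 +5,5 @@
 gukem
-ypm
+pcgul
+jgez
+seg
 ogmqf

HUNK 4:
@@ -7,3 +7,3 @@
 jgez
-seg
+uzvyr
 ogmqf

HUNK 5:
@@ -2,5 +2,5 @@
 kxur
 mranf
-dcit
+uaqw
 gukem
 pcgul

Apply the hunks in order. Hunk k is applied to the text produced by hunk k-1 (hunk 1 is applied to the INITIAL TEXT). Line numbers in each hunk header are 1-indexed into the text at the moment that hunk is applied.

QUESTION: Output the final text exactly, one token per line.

Answer: ddn
kxur
mranf
uaqw
gukem
pcgul
jgez
uzvyr
ogmqf
tuib
gtb
ymd
jwrn
fxb
epse

Derivation:
Hunk 1: at line 7 remove [uqtiv] add [ymd,jwrn] -> 11 lines: ddn kxur mranf dcit gukem ypm rolyl ymd jwrn fxb epse
Hunk 2: at line 5 remove [rolyl] add [ogmqf,tuib,gtb] -> 13 lines: ddn kxur mranf dcit gukem ypm ogmqf tuib gtb ymd jwrn fxb epse
Hunk 3: at line 5 remove [ypm] add [pcgul,jgez,seg] -> 15 lines: ddn kxur mranf dcit gukem pcgul jgez seg ogmqf tuib gtb ymd jwrn fxb epse
Hunk 4: at line 7 remove [seg] add [uzvyr] -> 15 lines: ddn kxur mranf dcit gukem pcgul jgez uzvyr ogmqf tuib gtb ymd jwrn fxb epse
Hunk 5: at line 2 remove [dcit] add [uaqw] -> 15 lines: ddn kxur mranf uaqw gukem pcgul jgez uzvyr ogmqf tuib gtb ymd jwrn fxb epse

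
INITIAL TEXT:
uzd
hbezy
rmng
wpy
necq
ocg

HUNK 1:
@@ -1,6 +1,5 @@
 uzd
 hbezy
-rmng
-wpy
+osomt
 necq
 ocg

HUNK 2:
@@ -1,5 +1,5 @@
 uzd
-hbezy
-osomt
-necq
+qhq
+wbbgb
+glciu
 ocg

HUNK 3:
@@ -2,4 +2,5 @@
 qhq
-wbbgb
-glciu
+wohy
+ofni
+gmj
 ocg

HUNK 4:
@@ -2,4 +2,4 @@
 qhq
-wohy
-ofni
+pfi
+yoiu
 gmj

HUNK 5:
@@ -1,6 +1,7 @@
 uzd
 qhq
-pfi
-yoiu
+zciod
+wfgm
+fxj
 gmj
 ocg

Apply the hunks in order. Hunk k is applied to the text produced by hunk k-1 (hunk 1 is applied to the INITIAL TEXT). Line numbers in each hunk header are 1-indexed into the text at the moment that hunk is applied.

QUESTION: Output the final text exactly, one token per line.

Hunk 1: at line 1 remove [rmng,wpy] add [osomt] -> 5 lines: uzd hbezy osomt necq ocg
Hunk 2: at line 1 remove [hbezy,osomt,necq] add [qhq,wbbgb,glciu] -> 5 lines: uzd qhq wbbgb glciu ocg
Hunk 3: at line 2 remove [wbbgb,glciu] add [wohy,ofni,gmj] -> 6 lines: uzd qhq wohy ofni gmj ocg
Hunk 4: at line 2 remove [wohy,ofni] add [pfi,yoiu] -> 6 lines: uzd qhq pfi yoiu gmj ocg
Hunk 5: at line 1 remove [pfi,yoiu] add [zciod,wfgm,fxj] -> 7 lines: uzd qhq zciod wfgm fxj gmj ocg

Answer: uzd
qhq
zciod
wfgm
fxj
gmj
ocg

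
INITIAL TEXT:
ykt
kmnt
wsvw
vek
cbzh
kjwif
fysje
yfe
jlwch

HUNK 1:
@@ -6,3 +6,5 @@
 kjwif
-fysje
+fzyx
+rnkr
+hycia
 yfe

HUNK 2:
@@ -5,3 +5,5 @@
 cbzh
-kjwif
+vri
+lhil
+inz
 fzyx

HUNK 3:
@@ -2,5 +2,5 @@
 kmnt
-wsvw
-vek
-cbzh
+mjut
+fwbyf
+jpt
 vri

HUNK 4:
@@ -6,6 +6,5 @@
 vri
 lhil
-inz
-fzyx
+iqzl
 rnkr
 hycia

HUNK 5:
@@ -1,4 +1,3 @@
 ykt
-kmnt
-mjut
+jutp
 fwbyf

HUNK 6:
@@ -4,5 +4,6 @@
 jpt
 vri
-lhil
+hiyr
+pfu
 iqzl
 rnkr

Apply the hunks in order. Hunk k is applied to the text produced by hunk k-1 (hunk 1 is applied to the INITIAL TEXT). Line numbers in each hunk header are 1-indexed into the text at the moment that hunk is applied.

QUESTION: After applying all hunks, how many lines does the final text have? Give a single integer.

Answer: 12

Derivation:
Hunk 1: at line 6 remove [fysje] add [fzyx,rnkr,hycia] -> 11 lines: ykt kmnt wsvw vek cbzh kjwif fzyx rnkr hycia yfe jlwch
Hunk 2: at line 5 remove [kjwif] add [vri,lhil,inz] -> 13 lines: ykt kmnt wsvw vek cbzh vri lhil inz fzyx rnkr hycia yfe jlwch
Hunk 3: at line 2 remove [wsvw,vek,cbzh] add [mjut,fwbyf,jpt] -> 13 lines: ykt kmnt mjut fwbyf jpt vri lhil inz fzyx rnkr hycia yfe jlwch
Hunk 4: at line 6 remove [inz,fzyx] add [iqzl] -> 12 lines: ykt kmnt mjut fwbyf jpt vri lhil iqzl rnkr hycia yfe jlwch
Hunk 5: at line 1 remove [kmnt,mjut] add [jutp] -> 11 lines: ykt jutp fwbyf jpt vri lhil iqzl rnkr hycia yfe jlwch
Hunk 6: at line 4 remove [lhil] add [hiyr,pfu] -> 12 lines: ykt jutp fwbyf jpt vri hiyr pfu iqzl rnkr hycia yfe jlwch
Final line count: 12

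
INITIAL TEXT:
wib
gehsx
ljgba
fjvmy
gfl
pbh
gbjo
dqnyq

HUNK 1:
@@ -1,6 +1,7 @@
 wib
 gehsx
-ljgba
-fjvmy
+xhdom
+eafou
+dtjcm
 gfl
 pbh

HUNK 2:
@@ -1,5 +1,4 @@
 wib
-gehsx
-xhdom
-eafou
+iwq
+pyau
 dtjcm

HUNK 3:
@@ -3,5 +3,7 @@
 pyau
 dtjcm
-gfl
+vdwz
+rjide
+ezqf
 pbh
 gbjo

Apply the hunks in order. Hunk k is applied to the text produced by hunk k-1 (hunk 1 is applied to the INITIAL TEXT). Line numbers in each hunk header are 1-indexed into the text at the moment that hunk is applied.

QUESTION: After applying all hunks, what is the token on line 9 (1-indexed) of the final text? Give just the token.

Hunk 1: at line 1 remove [ljgba,fjvmy] add [xhdom,eafou,dtjcm] -> 9 lines: wib gehsx xhdom eafou dtjcm gfl pbh gbjo dqnyq
Hunk 2: at line 1 remove [gehsx,xhdom,eafou] add [iwq,pyau] -> 8 lines: wib iwq pyau dtjcm gfl pbh gbjo dqnyq
Hunk 3: at line 3 remove [gfl] add [vdwz,rjide,ezqf] -> 10 lines: wib iwq pyau dtjcm vdwz rjide ezqf pbh gbjo dqnyq
Final line 9: gbjo

Answer: gbjo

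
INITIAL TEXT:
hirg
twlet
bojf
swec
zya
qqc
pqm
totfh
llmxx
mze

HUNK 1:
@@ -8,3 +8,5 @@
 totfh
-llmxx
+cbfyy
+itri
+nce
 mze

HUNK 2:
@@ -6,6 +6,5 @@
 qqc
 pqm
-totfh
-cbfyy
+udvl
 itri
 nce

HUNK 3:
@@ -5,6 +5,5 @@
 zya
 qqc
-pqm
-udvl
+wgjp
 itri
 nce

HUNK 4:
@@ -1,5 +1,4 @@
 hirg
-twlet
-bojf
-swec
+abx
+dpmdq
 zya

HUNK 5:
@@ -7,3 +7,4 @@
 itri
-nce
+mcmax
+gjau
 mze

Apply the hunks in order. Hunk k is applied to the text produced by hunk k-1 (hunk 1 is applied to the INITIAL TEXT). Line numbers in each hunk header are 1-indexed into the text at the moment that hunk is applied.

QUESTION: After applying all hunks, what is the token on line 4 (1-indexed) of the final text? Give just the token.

Hunk 1: at line 8 remove [llmxx] add [cbfyy,itri,nce] -> 12 lines: hirg twlet bojf swec zya qqc pqm totfh cbfyy itri nce mze
Hunk 2: at line 6 remove [totfh,cbfyy] add [udvl] -> 11 lines: hirg twlet bojf swec zya qqc pqm udvl itri nce mze
Hunk 3: at line 5 remove [pqm,udvl] add [wgjp] -> 10 lines: hirg twlet bojf swec zya qqc wgjp itri nce mze
Hunk 4: at line 1 remove [twlet,bojf,swec] add [abx,dpmdq] -> 9 lines: hirg abx dpmdq zya qqc wgjp itri nce mze
Hunk 5: at line 7 remove [nce] add [mcmax,gjau] -> 10 lines: hirg abx dpmdq zya qqc wgjp itri mcmax gjau mze
Final line 4: zya

Answer: zya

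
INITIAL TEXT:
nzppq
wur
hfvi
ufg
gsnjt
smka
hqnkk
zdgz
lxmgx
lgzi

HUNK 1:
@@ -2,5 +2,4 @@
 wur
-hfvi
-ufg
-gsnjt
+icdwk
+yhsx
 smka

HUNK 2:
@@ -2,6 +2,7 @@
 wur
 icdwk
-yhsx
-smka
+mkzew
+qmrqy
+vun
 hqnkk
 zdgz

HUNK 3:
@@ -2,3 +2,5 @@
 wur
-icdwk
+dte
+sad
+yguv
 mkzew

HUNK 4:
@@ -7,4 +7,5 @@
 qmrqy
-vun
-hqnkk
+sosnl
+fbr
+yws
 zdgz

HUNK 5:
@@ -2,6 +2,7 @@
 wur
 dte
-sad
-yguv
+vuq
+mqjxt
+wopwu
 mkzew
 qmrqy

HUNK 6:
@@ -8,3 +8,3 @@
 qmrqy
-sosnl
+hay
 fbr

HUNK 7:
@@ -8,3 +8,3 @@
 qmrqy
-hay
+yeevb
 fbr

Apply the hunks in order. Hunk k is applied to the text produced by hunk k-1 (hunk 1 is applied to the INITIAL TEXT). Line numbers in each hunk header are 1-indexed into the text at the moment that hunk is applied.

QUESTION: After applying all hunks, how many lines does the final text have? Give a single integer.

Answer: 14

Derivation:
Hunk 1: at line 2 remove [hfvi,ufg,gsnjt] add [icdwk,yhsx] -> 9 lines: nzppq wur icdwk yhsx smka hqnkk zdgz lxmgx lgzi
Hunk 2: at line 2 remove [yhsx,smka] add [mkzew,qmrqy,vun] -> 10 lines: nzppq wur icdwk mkzew qmrqy vun hqnkk zdgz lxmgx lgzi
Hunk 3: at line 2 remove [icdwk] add [dte,sad,yguv] -> 12 lines: nzppq wur dte sad yguv mkzew qmrqy vun hqnkk zdgz lxmgx lgzi
Hunk 4: at line 7 remove [vun,hqnkk] add [sosnl,fbr,yws] -> 13 lines: nzppq wur dte sad yguv mkzew qmrqy sosnl fbr yws zdgz lxmgx lgzi
Hunk 5: at line 2 remove [sad,yguv] add [vuq,mqjxt,wopwu] -> 14 lines: nzppq wur dte vuq mqjxt wopwu mkzew qmrqy sosnl fbr yws zdgz lxmgx lgzi
Hunk 6: at line 8 remove [sosnl] add [hay] -> 14 lines: nzppq wur dte vuq mqjxt wopwu mkzew qmrqy hay fbr yws zdgz lxmgx lgzi
Hunk 7: at line 8 remove [hay] add [yeevb] -> 14 lines: nzppq wur dte vuq mqjxt wopwu mkzew qmrqy yeevb fbr yws zdgz lxmgx lgzi
Final line count: 14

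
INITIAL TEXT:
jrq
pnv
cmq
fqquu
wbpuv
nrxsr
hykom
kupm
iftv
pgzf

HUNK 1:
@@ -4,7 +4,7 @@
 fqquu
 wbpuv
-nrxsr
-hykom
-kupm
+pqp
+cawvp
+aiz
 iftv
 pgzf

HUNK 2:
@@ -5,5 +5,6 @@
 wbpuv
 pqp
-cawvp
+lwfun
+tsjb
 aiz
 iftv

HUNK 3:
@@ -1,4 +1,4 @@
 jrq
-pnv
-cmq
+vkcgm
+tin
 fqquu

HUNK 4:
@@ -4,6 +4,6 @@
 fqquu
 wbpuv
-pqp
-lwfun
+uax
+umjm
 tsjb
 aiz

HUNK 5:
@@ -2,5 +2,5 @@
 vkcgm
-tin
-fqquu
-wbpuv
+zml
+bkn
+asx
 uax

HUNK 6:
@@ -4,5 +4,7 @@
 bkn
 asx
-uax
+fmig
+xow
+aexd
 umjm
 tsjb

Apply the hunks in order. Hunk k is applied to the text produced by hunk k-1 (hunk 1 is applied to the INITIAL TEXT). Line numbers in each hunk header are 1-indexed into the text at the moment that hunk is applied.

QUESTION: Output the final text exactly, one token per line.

Answer: jrq
vkcgm
zml
bkn
asx
fmig
xow
aexd
umjm
tsjb
aiz
iftv
pgzf

Derivation:
Hunk 1: at line 4 remove [nrxsr,hykom,kupm] add [pqp,cawvp,aiz] -> 10 lines: jrq pnv cmq fqquu wbpuv pqp cawvp aiz iftv pgzf
Hunk 2: at line 5 remove [cawvp] add [lwfun,tsjb] -> 11 lines: jrq pnv cmq fqquu wbpuv pqp lwfun tsjb aiz iftv pgzf
Hunk 3: at line 1 remove [pnv,cmq] add [vkcgm,tin] -> 11 lines: jrq vkcgm tin fqquu wbpuv pqp lwfun tsjb aiz iftv pgzf
Hunk 4: at line 4 remove [pqp,lwfun] add [uax,umjm] -> 11 lines: jrq vkcgm tin fqquu wbpuv uax umjm tsjb aiz iftv pgzf
Hunk 5: at line 2 remove [tin,fqquu,wbpuv] add [zml,bkn,asx] -> 11 lines: jrq vkcgm zml bkn asx uax umjm tsjb aiz iftv pgzf
Hunk 6: at line 4 remove [uax] add [fmig,xow,aexd] -> 13 lines: jrq vkcgm zml bkn asx fmig xow aexd umjm tsjb aiz iftv pgzf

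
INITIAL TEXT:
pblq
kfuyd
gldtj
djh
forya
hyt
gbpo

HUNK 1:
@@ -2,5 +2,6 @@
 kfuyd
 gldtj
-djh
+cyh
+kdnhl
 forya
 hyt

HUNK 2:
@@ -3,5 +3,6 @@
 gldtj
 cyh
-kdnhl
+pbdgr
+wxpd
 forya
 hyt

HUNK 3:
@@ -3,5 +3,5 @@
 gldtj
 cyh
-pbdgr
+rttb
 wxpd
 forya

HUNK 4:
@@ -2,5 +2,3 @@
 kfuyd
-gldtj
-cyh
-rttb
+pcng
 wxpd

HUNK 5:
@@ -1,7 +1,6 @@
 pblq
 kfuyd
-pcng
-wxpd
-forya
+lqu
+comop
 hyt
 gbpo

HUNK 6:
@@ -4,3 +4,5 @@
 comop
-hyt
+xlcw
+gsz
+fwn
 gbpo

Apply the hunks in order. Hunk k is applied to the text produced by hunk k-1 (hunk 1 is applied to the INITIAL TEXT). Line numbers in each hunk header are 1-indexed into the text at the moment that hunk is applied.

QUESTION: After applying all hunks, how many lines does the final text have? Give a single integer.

Hunk 1: at line 2 remove [djh] add [cyh,kdnhl] -> 8 lines: pblq kfuyd gldtj cyh kdnhl forya hyt gbpo
Hunk 2: at line 3 remove [kdnhl] add [pbdgr,wxpd] -> 9 lines: pblq kfuyd gldtj cyh pbdgr wxpd forya hyt gbpo
Hunk 3: at line 3 remove [pbdgr] add [rttb] -> 9 lines: pblq kfuyd gldtj cyh rttb wxpd forya hyt gbpo
Hunk 4: at line 2 remove [gldtj,cyh,rttb] add [pcng] -> 7 lines: pblq kfuyd pcng wxpd forya hyt gbpo
Hunk 5: at line 1 remove [pcng,wxpd,forya] add [lqu,comop] -> 6 lines: pblq kfuyd lqu comop hyt gbpo
Hunk 6: at line 4 remove [hyt] add [xlcw,gsz,fwn] -> 8 lines: pblq kfuyd lqu comop xlcw gsz fwn gbpo
Final line count: 8

Answer: 8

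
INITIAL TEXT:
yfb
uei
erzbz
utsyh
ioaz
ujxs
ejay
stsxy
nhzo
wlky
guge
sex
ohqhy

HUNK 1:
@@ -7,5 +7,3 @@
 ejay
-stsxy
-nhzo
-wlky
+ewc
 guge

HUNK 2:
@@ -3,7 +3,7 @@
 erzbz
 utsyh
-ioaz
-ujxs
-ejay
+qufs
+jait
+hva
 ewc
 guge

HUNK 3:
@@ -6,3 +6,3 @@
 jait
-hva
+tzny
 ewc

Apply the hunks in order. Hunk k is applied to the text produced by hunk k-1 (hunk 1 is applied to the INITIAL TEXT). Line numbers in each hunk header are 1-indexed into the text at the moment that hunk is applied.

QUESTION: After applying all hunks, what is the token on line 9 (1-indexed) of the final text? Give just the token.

Answer: guge

Derivation:
Hunk 1: at line 7 remove [stsxy,nhzo,wlky] add [ewc] -> 11 lines: yfb uei erzbz utsyh ioaz ujxs ejay ewc guge sex ohqhy
Hunk 2: at line 3 remove [ioaz,ujxs,ejay] add [qufs,jait,hva] -> 11 lines: yfb uei erzbz utsyh qufs jait hva ewc guge sex ohqhy
Hunk 3: at line 6 remove [hva] add [tzny] -> 11 lines: yfb uei erzbz utsyh qufs jait tzny ewc guge sex ohqhy
Final line 9: guge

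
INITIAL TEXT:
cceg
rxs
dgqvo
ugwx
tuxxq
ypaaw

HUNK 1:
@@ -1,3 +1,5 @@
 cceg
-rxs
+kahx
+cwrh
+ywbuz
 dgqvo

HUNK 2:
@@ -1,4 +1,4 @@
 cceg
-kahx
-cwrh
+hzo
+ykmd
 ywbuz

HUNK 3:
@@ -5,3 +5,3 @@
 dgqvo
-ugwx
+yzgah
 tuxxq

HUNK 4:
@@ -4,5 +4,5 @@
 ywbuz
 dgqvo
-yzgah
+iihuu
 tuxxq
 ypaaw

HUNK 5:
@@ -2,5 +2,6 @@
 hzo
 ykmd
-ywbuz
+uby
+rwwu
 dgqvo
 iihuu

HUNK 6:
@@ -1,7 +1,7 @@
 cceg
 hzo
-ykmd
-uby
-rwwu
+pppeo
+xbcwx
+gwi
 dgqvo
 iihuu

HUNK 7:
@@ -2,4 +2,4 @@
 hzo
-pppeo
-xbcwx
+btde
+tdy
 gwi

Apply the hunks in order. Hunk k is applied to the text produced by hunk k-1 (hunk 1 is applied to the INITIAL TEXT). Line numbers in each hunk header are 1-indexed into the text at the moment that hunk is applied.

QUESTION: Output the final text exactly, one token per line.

Hunk 1: at line 1 remove [rxs] add [kahx,cwrh,ywbuz] -> 8 lines: cceg kahx cwrh ywbuz dgqvo ugwx tuxxq ypaaw
Hunk 2: at line 1 remove [kahx,cwrh] add [hzo,ykmd] -> 8 lines: cceg hzo ykmd ywbuz dgqvo ugwx tuxxq ypaaw
Hunk 3: at line 5 remove [ugwx] add [yzgah] -> 8 lines: cceg hzo ykmd ywbuz dgqvo yzgah tuxxq ypaaw
Hunk 4: at line 4 remove [yzgah] add [iihuu] -> 8 lines: cceg hzo ykmd ywbuz dgqvo iihuu tuxxq ypaaw
Hunk 5: at line 2 remove [ywbuz] add [uby,rwwu] -> 9 lines: cceg hzo ykmd uby rwwu dgqvo iihuu tuxxq ypaaw
Hunk 6: at line 1 remove [ykmd,uby,rwwu] add [pppeo,xbcwx,gwi] -> 9 lines: cceg hzo pppeo xbcwx gwi dgqvo iihuu tuxxq ypaaw
Hunk 7: at line 2 remove [pppeo,xbcwx] add [btde,tdy] -> 9 lines: cceg hzo btde tdy gwi dgqvo iihuu tuxxq ypaaw

Answer: cceg
hzo
btde
tdy
gwi
dgqvo
iihuu
tuxxq
ypaaw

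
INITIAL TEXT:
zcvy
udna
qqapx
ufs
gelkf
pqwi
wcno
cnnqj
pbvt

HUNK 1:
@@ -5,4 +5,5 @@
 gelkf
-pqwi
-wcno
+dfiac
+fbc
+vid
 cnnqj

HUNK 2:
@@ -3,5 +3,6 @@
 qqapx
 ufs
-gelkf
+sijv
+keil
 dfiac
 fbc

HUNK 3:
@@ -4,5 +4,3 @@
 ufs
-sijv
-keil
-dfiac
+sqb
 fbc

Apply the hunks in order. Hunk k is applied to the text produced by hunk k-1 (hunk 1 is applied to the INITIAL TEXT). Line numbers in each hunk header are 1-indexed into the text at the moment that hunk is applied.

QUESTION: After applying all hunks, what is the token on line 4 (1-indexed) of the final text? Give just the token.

Hunk 1: at line 5 remove [pqwi,wcno] add [dfiac,fbc,vid] -> 10 lines: zcvy udna qqapx ufs gelkf dfiac fbc vid cnnqj pbvt
Hunk 2: at line 3 remove [gelkf] add [sijv,keil] -> 11 lines: zcvy udna qqapx ufs sijv keil dfiac fbc vid cnnqj pbvt
Hunk 3: at line 4 remove [sijv,keil,dfiac] add [sqb] -> 9 lines: zcvy udna qqapx ufs sqb fbc vid cnnqj pbvt
Final line 4: ufs

Answer: ufs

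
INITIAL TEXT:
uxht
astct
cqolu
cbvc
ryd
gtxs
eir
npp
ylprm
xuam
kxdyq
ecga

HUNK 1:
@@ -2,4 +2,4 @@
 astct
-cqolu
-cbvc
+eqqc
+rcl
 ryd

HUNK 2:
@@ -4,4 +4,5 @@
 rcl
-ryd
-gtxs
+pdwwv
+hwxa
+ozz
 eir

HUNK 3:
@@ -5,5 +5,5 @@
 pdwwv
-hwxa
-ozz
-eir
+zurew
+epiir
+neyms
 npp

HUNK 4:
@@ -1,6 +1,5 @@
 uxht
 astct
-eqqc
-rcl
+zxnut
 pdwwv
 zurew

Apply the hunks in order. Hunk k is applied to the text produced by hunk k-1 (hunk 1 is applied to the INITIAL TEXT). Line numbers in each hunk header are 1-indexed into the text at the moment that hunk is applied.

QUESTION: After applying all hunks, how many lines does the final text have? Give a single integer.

Hunk 1: at line 2 remove [cqolu,cbvc] add [eqqc,rcl] -> 12 lines: uxht astct eqqc rcl ryd gtxs eir npp ylprm xuam kxdyq ecga
Hunk 2: at line 4 remove [ryd,gtxs] add [pdwwv,hwxa,ozz] -> 13 lines: uxht astct eqqc rcl pdwwv hwxa ozz eir npp ylprm xuam kxdyq ecga
Hunk 3: at line 5 remove [hwxa,ozz,eir] add [zurew,epiir,neyms] -> 13 lines: uxht astct eqqc rcl pdwwv zurew epiir neyms npp ylprm xuam kxdyq ecga
Hunk 4: at line 1 remove [eqqc,rcl] add [zxnut] -> 12 lines: uxht astct zxnut pdwwv zurew epiir neyms npp ylprm xuam kxdyq ecga
Final line count: 12

Answer: 12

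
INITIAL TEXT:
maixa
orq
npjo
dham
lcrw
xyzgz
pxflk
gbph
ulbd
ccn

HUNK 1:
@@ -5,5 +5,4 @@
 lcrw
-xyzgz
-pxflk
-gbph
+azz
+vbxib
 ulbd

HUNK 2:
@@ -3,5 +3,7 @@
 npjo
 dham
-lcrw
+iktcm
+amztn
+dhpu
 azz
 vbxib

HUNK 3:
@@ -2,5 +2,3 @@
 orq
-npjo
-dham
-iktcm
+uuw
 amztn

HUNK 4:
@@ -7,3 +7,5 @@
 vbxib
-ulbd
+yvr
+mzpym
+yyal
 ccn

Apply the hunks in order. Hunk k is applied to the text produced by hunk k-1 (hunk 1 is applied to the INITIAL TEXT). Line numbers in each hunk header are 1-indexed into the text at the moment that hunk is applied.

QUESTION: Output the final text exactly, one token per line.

Hunk 1: at line 5 remove [xyzgz,pxflk,gbph] add [azz,vbxib] -> 9 lines: maixa orq npjo dham lcrw azz vbxib ulbd ccn
Hunk 2: at line 3 remove [lcrw] add [iktcm,amztn,dhpu] -> 11 lines: maixa orq npjo dham iktcm amztn dhpu azz vbxib ulbd ccn
Hunk 3: at line 2 remove [npjo,dham,iktcm] add [uuw] -> 9 lines: maixa orq uuw amztn dhpu azz vbxib ulbd ccn
Hunk 4: at line 7 remove [ulbd] add [yvr,mzpym,yyal] -> 11 lines: maixa orq uuw amztn dhpu azz vbxib yvr mzpym yyal ccn

Answer: maixa
orq
uuw
amztn
dhpu
azz
vbxib
yvr
mzpym
yyal
ccn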